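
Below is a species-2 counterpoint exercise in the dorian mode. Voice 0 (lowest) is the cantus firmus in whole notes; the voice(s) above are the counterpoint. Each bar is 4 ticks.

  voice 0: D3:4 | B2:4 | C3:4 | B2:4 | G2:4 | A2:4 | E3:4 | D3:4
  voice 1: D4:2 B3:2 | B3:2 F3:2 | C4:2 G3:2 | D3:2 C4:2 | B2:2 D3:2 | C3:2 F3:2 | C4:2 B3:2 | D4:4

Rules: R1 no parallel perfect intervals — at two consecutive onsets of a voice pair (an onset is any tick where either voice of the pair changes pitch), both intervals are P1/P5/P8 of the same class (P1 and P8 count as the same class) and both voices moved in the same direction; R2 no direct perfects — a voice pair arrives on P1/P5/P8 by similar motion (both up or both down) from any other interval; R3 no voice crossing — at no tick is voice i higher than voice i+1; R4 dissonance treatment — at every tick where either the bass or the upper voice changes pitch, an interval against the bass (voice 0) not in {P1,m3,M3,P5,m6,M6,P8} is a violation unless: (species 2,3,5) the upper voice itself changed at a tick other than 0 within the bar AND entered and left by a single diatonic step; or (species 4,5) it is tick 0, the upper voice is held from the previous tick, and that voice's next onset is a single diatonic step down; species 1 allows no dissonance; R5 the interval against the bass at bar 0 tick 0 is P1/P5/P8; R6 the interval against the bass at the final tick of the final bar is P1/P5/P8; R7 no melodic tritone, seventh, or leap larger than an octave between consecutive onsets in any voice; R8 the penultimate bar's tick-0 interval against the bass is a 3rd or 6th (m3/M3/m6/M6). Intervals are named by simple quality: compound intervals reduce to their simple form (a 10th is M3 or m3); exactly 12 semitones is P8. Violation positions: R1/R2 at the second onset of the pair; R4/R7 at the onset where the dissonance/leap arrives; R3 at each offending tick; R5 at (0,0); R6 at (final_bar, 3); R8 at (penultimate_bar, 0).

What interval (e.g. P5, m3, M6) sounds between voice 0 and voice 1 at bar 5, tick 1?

voice 0=A2 voice 1=C3 -> m3

m3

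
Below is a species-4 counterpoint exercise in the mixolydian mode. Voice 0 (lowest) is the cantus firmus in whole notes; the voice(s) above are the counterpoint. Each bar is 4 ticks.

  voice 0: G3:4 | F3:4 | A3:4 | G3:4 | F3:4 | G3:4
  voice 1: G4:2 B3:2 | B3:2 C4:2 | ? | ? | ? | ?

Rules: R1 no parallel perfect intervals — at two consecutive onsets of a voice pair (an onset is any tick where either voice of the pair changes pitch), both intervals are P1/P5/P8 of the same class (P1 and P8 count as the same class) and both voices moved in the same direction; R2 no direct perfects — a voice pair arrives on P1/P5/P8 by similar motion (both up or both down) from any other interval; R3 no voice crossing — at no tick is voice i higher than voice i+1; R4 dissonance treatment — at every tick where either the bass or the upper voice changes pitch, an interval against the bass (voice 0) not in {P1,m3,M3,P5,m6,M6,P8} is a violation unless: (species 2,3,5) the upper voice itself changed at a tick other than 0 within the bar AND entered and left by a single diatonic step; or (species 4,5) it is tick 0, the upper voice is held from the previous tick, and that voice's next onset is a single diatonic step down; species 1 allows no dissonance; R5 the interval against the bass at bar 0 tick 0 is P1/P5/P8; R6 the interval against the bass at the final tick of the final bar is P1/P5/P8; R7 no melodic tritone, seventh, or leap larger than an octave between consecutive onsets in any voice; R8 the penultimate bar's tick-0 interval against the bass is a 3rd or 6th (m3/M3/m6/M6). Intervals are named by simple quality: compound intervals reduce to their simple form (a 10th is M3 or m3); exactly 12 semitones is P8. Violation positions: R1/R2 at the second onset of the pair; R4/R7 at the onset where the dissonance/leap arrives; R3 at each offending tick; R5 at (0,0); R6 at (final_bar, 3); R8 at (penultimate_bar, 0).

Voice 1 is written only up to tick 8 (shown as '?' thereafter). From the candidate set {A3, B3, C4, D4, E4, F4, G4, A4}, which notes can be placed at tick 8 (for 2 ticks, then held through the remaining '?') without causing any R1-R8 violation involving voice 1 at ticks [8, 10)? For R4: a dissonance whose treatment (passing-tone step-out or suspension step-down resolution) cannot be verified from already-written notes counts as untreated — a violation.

{A3, C4, F4}

A3: legal
B3: violates R4
C4: legal
D4: violates R4
E4: violates R1
F4: legal
G4: violates R4
A4: violates R2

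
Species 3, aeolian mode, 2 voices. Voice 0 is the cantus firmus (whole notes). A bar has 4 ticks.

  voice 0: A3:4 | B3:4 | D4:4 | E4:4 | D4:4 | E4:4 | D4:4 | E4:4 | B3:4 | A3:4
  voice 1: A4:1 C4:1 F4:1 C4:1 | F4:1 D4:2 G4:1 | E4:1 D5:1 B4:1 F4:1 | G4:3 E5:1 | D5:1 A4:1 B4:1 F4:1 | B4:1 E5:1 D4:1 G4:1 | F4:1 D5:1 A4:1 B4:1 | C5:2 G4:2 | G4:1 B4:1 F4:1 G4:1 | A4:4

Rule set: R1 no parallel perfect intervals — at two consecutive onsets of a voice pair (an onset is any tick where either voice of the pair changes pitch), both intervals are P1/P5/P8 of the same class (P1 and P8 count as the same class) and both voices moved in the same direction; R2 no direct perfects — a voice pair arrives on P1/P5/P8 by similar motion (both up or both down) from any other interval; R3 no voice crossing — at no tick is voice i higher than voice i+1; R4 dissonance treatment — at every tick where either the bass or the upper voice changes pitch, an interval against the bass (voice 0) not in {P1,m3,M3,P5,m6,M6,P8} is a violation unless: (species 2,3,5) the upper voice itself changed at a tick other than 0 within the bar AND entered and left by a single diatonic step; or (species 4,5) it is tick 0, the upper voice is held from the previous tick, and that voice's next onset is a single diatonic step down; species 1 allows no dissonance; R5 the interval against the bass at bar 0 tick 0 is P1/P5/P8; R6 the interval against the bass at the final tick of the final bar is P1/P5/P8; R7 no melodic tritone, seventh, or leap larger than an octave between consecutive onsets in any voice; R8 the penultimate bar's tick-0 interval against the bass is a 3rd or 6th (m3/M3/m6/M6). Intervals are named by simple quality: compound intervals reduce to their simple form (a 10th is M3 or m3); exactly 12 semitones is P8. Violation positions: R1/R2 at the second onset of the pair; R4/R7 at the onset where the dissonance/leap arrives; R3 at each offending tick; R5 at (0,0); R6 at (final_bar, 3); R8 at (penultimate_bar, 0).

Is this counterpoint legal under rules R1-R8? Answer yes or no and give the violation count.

bar 0: v0=A3 v1=A4 (P8)
bar 1: v0=B3 v1=F4 (TT)
bar 2: v0=D4 v1=E4 (M2)
bar 3: v0=E4 v1=G4 (m3)
bar 4: v0=D4 v1=D5 (P8)
bar 5: v0=E4 v1=B4 (P5)
bar 6: v0=D4 v1=F4 (m3)
bar 7: v0=E4 v1=C5 (m6)
bar 8: v0=B3 v1=G4 (m6)
bar 9: v0=A3 v1=A4 (P8)
  R4 @ bar1.0: B3/F4 TT untreated
  R4 @ bar2.0: D4/E4 M2 untreated
  R7 @ bar2.1: E4->D5 leap 10st
  R7 @ bar2.3: B4->F4 leap 6st
  R1 @ bar4.0: E4/E5 P8 -> D4/D5 P8 similar
  R7 @ bar4.3: B4->F4 leap 6st
  R2 @ bar5.0: D4/F4 m3 -> E4/B4 P5 similar
  R7 @ bar5.0: F4->B4 leap 6st
  R3 @ bar5.2: E4 above D4
  R4 @ bar5.2: E4/D4 M2 untreated
  R7 @ bar5.2: E5->D4 leap 14st
  R4 @ bar8.2: B3/F4 TT untreated
  R7 @ bar8.2: B4->F4 leap 6st

No (13 violations)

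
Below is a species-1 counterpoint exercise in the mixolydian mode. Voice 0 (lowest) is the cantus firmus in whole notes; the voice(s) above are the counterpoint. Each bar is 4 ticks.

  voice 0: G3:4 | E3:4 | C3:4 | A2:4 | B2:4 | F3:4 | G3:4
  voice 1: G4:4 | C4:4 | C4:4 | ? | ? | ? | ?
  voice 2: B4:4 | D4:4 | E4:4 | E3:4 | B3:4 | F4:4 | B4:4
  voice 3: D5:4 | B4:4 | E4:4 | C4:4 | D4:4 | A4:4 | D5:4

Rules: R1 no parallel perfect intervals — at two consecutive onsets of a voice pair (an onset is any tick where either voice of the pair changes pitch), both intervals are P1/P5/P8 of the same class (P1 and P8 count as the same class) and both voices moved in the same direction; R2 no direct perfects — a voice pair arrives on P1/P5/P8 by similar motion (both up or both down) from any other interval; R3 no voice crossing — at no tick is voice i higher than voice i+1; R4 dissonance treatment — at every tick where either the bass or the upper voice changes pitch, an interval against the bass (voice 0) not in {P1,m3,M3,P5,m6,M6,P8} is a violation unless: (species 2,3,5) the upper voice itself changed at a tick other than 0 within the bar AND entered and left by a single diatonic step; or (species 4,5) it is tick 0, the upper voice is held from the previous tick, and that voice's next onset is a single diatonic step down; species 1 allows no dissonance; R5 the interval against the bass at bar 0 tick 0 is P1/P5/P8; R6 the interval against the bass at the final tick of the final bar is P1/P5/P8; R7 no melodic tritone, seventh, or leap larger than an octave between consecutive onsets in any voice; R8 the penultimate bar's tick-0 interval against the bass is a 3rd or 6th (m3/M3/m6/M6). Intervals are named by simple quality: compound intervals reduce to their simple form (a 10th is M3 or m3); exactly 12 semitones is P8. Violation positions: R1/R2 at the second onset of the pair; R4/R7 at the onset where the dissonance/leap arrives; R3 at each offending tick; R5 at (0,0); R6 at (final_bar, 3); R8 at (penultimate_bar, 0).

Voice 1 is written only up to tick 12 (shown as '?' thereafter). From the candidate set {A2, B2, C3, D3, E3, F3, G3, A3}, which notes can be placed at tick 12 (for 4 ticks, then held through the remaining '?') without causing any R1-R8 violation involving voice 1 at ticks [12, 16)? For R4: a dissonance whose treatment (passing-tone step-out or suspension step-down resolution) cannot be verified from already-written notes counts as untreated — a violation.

A2: violates R1,R2,R7
B2: violates R4,R7
C3: violates R2
D3: violates R4,R7
E3: violates R2
F3: violates R2,R3
G3: violates R3,R4
A3: violates R1,R3

{}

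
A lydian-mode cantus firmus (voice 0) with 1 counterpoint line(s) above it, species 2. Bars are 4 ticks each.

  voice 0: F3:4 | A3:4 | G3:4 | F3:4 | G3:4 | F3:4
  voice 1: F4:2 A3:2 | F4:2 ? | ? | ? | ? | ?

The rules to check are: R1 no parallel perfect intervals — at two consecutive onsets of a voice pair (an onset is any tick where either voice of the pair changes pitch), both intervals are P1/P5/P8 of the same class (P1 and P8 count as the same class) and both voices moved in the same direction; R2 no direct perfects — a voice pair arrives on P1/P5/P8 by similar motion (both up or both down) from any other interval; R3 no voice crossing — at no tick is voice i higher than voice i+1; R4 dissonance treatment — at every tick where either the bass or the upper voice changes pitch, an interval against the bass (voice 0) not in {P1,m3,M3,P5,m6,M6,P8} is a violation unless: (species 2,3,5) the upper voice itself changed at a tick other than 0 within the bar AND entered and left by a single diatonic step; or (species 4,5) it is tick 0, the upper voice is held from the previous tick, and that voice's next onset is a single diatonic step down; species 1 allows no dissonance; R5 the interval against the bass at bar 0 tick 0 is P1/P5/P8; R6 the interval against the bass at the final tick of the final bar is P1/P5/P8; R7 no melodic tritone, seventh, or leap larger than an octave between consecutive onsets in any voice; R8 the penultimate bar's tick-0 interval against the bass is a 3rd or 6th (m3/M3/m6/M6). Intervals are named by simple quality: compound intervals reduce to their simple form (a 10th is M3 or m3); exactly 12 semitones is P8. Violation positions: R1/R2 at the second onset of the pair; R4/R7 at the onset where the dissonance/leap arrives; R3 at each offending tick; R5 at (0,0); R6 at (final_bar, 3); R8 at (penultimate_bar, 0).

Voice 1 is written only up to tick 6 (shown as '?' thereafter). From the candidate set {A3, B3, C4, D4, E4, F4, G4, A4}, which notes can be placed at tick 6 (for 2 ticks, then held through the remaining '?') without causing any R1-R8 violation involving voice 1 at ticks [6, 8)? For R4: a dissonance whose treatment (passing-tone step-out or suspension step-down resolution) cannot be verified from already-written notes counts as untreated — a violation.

{A3, A4, C4, E4, F4}

A3: legal
B3: violates R4,R7
C4: legal
D4: violates R4
E4: legal
F4: legal
G4: violates R4
A4: legal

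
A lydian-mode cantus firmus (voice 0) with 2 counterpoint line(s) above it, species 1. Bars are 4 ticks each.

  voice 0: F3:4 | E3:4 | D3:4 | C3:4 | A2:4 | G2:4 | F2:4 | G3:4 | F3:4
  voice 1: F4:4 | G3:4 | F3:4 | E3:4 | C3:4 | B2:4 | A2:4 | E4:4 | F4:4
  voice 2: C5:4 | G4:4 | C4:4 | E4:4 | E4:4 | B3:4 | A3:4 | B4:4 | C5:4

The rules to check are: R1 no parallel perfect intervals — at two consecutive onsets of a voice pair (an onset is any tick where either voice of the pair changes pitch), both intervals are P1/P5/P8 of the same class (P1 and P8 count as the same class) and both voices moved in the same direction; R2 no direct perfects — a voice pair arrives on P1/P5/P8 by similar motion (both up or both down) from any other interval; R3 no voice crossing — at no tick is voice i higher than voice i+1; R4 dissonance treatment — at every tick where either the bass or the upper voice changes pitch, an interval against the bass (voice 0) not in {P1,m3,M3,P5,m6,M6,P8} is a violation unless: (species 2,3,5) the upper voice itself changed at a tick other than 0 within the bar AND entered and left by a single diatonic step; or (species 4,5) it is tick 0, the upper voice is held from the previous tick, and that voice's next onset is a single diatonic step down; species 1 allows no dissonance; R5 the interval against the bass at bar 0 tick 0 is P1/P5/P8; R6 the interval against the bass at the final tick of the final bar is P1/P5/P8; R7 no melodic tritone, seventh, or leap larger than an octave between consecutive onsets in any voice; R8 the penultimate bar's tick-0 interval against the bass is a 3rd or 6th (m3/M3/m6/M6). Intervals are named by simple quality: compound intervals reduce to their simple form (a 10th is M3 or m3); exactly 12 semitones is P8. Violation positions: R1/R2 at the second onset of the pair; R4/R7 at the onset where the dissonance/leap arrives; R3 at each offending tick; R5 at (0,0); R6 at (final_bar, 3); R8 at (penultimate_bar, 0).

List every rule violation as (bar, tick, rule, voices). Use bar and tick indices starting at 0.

(1, 0, R2, (1, 2))
(1, 0, R7, (1,))
(2, 0, R2, (1, 2))
(2, 0, R4, (0, 2))
(5, 0, R2, (1, 2))
(6, 0, R1, (1, 2))
(7, 0, R2, (1, 2))
(7, 0, R7, (0,))
(7, 0, R7, (1,))
(7, 0, R7, (2,))
(8, 0, R1, (1, 2))

bar 0: v0=F3 v1=F4 v2=C5 downbeat P5
bar 1: v0=E3 v1=G3 v2=G4 downbeat m3
bar 2: v0=D3 v1=F3 v2=C4 downbeat m7
bar 3: v0=C3 v1=E3 v2=E4 downbeat M3
bar 4: v0=A2 v1=C3 v2=E4 downbeat P5
bar 5: v0=G2 v1=B2 v2=B3 downbeat M3
bar 6: v0=F2 v1=A2 v2=A3 downbeat M3
bar 7: v0=G3 v1=E4 v2=B4 downbeat M3
bar 8: v0=F3 v1=F4 v2=C5 downbeat P5
  -> R2 @ bar 1 tick 0 v(1, 2): F4/C5 P5 -> G3/G4 P8 similar
  -> R7 @ bar 1 tick 0 v(1,): F4->G3 leap 10st
  -> R2 @ bar 2 tick 0 v(1, 2): G3/G4 P8 -> F3/C4 P5 similar
  -> R4 @ bar 2 tick 0 v(0, 2): D3/C4 m7 untreated
  -> R2 @ bar 5 tick 0 v(1, 2): C3/E4 M3 -> B2/B3 P8 similar
  -> R1 @ bar 6 tick 0 v(1, 2): B2/B3 P8 -> A2/A3 P8 similar
  -> R2 @ bar 7 tick 0 v(1, 2): A2/A3 P8 -> E4/B4 P5 similar
  -> R7 @ bar 7 tick 0 v(0,): F2->G3 leap 14st
  -> R7 @ bar 7 tick 0 v(1,): A2->E4 leap 19st
  -> R7 @ bar 7 tick 0 v(2,): A3->B4 leap 14st
  -> R1 @ bar 8 tick 0 v(1, 2): E4/B4 P5 -> F4/C5 P5 similar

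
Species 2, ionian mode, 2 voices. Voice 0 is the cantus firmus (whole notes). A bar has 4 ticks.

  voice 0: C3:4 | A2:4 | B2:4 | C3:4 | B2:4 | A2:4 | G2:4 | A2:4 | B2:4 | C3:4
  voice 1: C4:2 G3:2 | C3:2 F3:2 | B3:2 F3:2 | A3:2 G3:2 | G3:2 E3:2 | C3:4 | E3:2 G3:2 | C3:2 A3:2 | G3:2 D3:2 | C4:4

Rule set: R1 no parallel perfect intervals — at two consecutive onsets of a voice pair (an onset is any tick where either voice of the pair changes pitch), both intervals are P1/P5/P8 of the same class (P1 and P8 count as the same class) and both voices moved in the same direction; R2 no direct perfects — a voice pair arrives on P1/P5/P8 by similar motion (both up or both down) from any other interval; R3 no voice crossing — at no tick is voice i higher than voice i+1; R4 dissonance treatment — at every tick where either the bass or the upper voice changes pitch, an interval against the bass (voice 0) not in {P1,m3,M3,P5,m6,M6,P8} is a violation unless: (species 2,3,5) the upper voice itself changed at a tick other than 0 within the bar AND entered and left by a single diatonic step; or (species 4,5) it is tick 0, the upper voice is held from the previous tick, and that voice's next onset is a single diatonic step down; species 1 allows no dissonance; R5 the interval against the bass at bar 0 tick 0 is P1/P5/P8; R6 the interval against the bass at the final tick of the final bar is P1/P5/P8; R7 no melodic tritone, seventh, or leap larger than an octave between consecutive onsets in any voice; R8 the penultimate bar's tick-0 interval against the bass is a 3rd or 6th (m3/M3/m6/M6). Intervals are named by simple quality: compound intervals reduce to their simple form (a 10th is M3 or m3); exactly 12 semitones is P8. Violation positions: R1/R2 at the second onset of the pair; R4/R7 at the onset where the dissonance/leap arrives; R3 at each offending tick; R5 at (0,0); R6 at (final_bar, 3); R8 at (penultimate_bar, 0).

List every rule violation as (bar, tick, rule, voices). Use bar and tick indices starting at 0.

bar 0: v0=C3 v1=C4 downbeat P8
bar 1: v0=A2 v1=C3 downbeat m3
bar 2: v0=B2 v1=B3 downbeat P8
bar 3: v0=C3 v1=A3 downbeat M6
bar 4: v0=B2 v1=G3 downbeat m6
bar 5: v0=A2 v1=C3 downbeat m3
bar 6: v0=G2 v1=E3 downbeat M6
bar 7: v0=A2 v1=C3 downbeat m3
bar 8: v0=B2 v1=G3 downbeat m6
bar 9: v0=C3 v1=C4 downbeat P8
  -> R2 @ bar 2 tick 0 v(0, 1): A2/F3 m6 -> B2/B3 P8 similar
  -> R7 @ bar 2 tick 0 v(1,): F3->B3 leap 6st
  -> R4 @ bar 2 tick 2 v(0, 1): B2/F3 TT untreated
  -> R7 @ bar 2 tick 2 v(1,): B3->F3 leap 6st
  -> R4 @ bar 4 tick 2 v(0, 1): B2/E3 P4 untreated
  -> R2 @ bar 9 tick 0 v(0, 1): B2/D3 m3 -> C3/C4 P8 similar
  -> R7 @ bar 9 tick 0 v(1,): D3->C4 leap 10st

(2, 0, R2, (0, 1))
(2, 0, R7, (1,))
(2, 2, R4, (0, 1))
(2, 2, R7, (1,))
(4, 2, R4, (0, 1))
(9, 0, R2, (0, 1))
(9, 0, R7, (1,))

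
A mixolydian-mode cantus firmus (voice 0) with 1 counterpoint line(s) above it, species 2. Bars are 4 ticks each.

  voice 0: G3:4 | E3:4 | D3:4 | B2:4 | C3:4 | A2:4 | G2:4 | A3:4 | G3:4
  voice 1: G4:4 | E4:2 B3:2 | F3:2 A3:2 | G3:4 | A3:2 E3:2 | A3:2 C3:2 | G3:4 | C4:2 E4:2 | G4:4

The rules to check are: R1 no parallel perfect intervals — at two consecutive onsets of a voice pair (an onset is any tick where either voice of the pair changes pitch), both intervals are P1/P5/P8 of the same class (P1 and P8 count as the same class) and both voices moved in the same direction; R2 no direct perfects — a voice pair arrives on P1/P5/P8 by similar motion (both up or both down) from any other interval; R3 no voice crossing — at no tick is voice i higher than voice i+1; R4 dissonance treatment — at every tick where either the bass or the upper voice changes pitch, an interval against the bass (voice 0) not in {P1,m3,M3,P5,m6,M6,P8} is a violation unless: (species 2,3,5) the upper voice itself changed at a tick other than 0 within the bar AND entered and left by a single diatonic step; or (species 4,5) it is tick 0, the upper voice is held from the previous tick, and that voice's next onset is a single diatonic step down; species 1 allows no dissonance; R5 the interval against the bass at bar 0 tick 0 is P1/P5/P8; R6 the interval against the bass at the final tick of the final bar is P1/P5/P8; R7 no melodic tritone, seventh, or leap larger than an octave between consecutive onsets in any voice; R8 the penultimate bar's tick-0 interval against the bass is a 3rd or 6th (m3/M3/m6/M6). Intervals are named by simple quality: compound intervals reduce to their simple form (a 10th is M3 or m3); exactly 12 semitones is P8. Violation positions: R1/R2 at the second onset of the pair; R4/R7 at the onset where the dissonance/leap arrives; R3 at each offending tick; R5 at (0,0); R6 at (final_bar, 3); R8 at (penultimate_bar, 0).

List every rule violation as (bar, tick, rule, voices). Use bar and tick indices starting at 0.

(1, 0, R1, (0, 1))
(2, 0, R7, (1,))
(7, 0, R7, (0,))

bar 0: v0=G3 v1=G4 downbeat P8
bar 1: v0=E3 v1=E4 downbeat P8
bar 2: v0=D3 v1=F3 downbeat m3
bar 3: v0=B2 v1=G3 downbeat m6
bar 4: v0=C3 v1=A3 downbeat M6
bar 5: v0=A2 v1=A3 downbeat P8
bar 6: v0=G2 v1=G3 downbeat P8
bar 7: v0=A3 v1=C4 downbeat m3
bar 8: v0=G3 v1=G4 downbeat P8
  -> R1 @ bar 1 tick 0 v(0, 1): G3/G4 P8 -> E3/E4 P8 similar
  -> R7 @ bar 2 tick 0 v(1,): B3->F3 leap 6st
  -> R7 @ bar 7 tick 0 v(0,): G2->A3 leap 14st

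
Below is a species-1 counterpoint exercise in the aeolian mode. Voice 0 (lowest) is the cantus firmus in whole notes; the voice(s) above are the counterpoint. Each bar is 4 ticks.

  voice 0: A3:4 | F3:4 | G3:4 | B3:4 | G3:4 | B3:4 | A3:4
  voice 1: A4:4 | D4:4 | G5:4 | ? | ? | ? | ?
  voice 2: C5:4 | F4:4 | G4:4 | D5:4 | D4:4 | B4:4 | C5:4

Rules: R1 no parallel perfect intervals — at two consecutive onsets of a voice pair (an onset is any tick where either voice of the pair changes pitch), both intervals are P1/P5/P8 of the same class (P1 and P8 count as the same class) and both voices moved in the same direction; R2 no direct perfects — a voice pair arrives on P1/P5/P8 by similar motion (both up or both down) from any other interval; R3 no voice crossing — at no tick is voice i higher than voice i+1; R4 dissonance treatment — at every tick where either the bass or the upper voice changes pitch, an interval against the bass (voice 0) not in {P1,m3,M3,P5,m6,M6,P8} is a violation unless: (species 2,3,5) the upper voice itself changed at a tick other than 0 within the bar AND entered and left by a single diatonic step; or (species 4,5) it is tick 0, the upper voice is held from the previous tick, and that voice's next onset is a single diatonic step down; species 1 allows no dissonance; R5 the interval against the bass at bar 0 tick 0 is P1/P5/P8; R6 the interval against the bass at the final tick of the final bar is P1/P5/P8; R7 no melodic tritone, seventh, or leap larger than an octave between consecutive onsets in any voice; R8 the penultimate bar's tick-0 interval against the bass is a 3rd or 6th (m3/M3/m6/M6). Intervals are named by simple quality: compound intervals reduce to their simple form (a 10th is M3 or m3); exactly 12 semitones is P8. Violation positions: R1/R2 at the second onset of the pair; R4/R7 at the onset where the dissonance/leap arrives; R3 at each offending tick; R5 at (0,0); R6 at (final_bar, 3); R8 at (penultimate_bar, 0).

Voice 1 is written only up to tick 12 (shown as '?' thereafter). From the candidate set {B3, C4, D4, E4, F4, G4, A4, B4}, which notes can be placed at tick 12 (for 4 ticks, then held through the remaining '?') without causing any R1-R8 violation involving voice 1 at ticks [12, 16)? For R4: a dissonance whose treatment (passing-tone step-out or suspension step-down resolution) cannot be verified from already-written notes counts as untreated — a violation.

B3: violates R7
C4: violates R4,R7
D4: violates R7
E4: violates R4,R7
F4: violates R4,R7
G4: legal
A4: violates R4,R7
B4: legal

{B4, G4}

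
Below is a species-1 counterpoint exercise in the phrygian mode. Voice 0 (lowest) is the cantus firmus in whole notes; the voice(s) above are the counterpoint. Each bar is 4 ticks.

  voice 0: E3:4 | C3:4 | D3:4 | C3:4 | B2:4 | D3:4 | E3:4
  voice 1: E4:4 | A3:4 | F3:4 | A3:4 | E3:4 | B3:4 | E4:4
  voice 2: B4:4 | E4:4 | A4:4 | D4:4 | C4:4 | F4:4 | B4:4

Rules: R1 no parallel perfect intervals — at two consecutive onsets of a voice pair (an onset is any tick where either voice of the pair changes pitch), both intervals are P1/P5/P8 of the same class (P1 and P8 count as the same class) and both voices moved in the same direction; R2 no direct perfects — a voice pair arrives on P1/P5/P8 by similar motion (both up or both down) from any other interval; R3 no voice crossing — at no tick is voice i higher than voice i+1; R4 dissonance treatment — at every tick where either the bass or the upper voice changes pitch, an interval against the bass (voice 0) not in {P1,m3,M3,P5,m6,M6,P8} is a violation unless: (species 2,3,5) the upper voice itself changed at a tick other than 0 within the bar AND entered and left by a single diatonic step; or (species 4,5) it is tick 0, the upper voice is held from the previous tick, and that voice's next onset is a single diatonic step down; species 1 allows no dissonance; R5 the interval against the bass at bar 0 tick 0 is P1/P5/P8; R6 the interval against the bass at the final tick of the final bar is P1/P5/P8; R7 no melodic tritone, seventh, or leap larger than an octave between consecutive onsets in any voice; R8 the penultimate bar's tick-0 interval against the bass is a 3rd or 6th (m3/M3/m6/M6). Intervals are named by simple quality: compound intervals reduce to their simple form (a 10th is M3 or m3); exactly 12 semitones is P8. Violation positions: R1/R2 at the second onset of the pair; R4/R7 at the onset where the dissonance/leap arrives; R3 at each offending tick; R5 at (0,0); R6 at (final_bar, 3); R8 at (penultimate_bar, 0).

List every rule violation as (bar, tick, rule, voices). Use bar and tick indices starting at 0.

bar 0: v0=E3 v1=E4 v2=B4 downbeat P5
bar 1: v0=C3 v1=A3 v2=E4 downbeat M3
bar 2: v0=D3 v1=F3 v2=A4 downbeat P5
bar 3: v0=C3 v1=A3 v2=D4 downbeat M2
bar 4: v0=B2 v1=E3 v2=C4 downbeat m2
bar 5: v0=D3 v1=B3 v2=F4 downbeat m3
bar 6: v0=E3 v1=E4 v2=B4 downbeat P5
  -> R1 @ bar 1 tick 0 v(1, 2): E4/B4 P5 -> A3/E4 P5 similar
  -> R2 @ bar 2 tick 0 v(0, 2): C3/E4 M3 -> D3/A4 P5 similar
  -> R4 @ bar 3 tick 0 v(0, 2): C3/D4 M2 untreated
  -> R4 @ bar 4 tick 0 v(0, 1): B2/E3 P4 untreated
  -> R4 @ bar 4 tick 0 v(0, 2): B2/C4 m2 untreated
  -> R2 @ bar 6 tick 0 v(0, 1): D3/B3 M6 -> E3/E4 P8 similar
  -> R2 @ bar 6 tick 0 v(0, 2): D3/F4 m3 -> E3/B4 P5 similar
  -> R2 @ bar 6 tick 0 v(1, 2): B3/F4 TT -> E4/B4 P5 similar
  -> R7 @ bar 6 tick 0 v(2,): F4->B4 leap 6st

(1, 0, R1, (1, 2))
(2, 0, R2, (0, 2))
(3, 0, R4, (0, 2))
(4, 0, R4, (0, 1))
(4, 0, R4, (0, 2))
(6, 0, R2, (0, 1))
(6, 0, R2, (0, 2))
(6, 0, R2, (1, 2))
(6, 0, R7, (2,))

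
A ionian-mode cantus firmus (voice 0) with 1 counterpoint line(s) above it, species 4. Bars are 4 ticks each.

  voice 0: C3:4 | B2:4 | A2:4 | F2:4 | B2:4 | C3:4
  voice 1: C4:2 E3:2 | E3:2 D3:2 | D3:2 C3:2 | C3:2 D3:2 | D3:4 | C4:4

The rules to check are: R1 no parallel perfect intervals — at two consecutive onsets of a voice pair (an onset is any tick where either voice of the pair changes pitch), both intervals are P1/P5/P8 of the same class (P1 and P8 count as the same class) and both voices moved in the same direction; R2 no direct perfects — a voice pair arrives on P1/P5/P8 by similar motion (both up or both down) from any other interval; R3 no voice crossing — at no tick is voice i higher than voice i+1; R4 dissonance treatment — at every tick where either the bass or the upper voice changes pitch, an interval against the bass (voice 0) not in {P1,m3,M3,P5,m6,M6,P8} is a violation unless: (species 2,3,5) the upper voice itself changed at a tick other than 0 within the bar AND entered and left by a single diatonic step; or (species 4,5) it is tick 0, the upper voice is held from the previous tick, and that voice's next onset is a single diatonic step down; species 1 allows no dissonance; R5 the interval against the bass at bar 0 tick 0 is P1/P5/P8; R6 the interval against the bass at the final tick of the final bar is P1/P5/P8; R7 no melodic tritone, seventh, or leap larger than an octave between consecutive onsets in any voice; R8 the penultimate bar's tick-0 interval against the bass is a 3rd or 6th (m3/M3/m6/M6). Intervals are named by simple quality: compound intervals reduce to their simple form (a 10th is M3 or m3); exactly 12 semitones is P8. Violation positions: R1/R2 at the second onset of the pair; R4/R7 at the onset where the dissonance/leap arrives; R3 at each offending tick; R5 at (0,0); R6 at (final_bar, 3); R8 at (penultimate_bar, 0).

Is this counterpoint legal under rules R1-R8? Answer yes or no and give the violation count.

No (3 violations)

bar 0: v0=C3 v1=C4 (P8)
bar 1: v0=B2 v1=E3 (P4)
bar 2: v0=A2 v1=D3 (P4)
bar 3: v0=F2 v1=C3 (P5)
bar 4: v0=B2 v1=D3 (m3)
bar 5: v0=C3 v1=C4 (P8)
  R7 @ bar4.0: F2->B2 leap 6st
  R2 @ bar5.0: B2/D3 m3 -> C3/C4 P8 similar
  R7 @ bar5.0: D3->C4 leap 10st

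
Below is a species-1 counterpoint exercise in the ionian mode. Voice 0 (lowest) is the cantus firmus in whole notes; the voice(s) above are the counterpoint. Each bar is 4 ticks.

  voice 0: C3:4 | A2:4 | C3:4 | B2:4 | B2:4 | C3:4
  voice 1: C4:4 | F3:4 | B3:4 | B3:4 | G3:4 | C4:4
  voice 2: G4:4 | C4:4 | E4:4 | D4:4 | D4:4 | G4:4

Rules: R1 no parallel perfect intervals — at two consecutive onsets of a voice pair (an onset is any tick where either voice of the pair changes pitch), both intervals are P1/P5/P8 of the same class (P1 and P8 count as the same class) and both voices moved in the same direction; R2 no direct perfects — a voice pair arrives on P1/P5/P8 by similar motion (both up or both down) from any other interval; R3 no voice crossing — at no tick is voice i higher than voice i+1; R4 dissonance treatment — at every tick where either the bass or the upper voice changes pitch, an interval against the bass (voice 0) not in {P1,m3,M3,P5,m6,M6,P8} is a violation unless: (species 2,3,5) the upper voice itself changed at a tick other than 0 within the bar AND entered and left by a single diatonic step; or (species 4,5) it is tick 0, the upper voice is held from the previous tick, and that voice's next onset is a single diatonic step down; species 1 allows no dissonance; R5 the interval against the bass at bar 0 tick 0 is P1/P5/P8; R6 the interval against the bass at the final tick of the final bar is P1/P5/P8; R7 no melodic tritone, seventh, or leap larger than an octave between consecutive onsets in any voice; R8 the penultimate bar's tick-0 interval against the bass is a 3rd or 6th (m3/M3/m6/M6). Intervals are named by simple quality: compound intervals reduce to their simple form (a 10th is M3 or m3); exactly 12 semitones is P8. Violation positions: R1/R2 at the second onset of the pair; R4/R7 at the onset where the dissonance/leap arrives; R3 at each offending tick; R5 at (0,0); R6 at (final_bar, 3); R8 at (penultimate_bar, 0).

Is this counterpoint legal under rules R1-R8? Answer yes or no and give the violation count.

bar 0: v0=C3 v1=C4 v2=G4 (P5)
bar 1: v0=A2 v1=F3 v2=C4 (m3)
bar 2: v0=C3 v1=B3 v2=E4 (M3)
bar 3: v0=B2 v1=B3 v2=D4 (m3)
bar 4: v0=B2 v1=G3 v2=D4 (m3)
bar 5: v0=C3 v1=C4 v2=G4 (P5)
  R1 @ bar1.0: C4/G4 P5 -> F3/C4 P5 similar
  R4 @ bar2.0: C3/B3 M7 untreated
  R7 @ bar2.0: F3->B3 leap 6st
  R1 @ bar5.0: G3/D4 P5 -> C4/G4 P5 similar
  R2 @ bar5.0: B2/G3 m6 -> C3/C4 P8 similar
  R2 @ bar5.0: B2/D4 m3 -> C3/G4 P5 similar

No (6 violations)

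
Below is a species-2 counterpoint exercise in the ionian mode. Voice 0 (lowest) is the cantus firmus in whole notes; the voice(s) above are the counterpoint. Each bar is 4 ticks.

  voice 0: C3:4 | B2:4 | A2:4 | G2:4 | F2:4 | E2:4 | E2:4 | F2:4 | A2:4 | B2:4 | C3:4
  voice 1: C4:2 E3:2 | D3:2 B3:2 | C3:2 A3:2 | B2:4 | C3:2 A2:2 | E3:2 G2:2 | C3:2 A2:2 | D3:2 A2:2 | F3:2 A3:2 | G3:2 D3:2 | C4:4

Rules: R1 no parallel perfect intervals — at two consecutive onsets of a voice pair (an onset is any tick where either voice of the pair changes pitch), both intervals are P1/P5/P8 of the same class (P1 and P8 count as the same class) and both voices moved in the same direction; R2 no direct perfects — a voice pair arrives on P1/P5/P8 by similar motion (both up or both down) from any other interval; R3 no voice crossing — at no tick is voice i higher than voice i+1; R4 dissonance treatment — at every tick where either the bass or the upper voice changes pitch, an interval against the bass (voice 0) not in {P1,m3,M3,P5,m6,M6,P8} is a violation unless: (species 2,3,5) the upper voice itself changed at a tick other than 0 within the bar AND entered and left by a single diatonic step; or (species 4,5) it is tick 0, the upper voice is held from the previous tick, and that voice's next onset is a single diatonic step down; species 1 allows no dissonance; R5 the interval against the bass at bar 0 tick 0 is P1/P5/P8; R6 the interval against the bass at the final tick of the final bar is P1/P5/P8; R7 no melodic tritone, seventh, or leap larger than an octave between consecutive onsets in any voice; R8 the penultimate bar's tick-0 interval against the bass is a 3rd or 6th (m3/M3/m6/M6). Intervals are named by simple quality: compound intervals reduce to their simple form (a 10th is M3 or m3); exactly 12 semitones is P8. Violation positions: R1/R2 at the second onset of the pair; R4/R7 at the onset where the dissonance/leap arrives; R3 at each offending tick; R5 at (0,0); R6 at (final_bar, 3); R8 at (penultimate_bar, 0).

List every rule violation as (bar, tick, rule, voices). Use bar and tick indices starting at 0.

(2, 0, R7, (1,))
(3, 0, R7, (1,))
(6, 2, R4, (0, 1))
(10, 0, R2, (0, 1))
(10, 0, R7, (1,))

bar 0: v0=C3 v1=C4 downbeat P8
bar 1: v0=B2 v1=D3 downbeat m3
bar 2: v0=A2 v1=C3 downbeat m3
bar 3: v0=G2 v1=B2 downbeat M3
bar 4: v0=F2 v1=C3 downbeat P5
bar 5: v0=E2 v1=E3 downbeat P8
bar 6: v0=E2 v1=C3 downbeat m6
bar 7: v0=F2 v1=D3 downbeat M6
bar 8: v0=A2 v1=F3 downbeat m6
bar 9: v0=B2 v1=G3 downbeat m6
bar 10: v0=C3 v1=C4 downbeat P8
  -> R7 @ bar 2 tick 0 v(1,): B3->C3 leap 11st
  -> R7 @ bar 3 tick 0 v(1,): A3->B2 leap 10st
  -> R4 @ bar 6 tick 2 v(0, 1): E2/A2 P4 untreated
  -> R2 @ bar 10 tick 0 v(0, 1): B2/D3 m3 -> C3/C4 P8 similar
  -> R7 @ bar 10 tick 0 v(1,): D3->C4 leap 10st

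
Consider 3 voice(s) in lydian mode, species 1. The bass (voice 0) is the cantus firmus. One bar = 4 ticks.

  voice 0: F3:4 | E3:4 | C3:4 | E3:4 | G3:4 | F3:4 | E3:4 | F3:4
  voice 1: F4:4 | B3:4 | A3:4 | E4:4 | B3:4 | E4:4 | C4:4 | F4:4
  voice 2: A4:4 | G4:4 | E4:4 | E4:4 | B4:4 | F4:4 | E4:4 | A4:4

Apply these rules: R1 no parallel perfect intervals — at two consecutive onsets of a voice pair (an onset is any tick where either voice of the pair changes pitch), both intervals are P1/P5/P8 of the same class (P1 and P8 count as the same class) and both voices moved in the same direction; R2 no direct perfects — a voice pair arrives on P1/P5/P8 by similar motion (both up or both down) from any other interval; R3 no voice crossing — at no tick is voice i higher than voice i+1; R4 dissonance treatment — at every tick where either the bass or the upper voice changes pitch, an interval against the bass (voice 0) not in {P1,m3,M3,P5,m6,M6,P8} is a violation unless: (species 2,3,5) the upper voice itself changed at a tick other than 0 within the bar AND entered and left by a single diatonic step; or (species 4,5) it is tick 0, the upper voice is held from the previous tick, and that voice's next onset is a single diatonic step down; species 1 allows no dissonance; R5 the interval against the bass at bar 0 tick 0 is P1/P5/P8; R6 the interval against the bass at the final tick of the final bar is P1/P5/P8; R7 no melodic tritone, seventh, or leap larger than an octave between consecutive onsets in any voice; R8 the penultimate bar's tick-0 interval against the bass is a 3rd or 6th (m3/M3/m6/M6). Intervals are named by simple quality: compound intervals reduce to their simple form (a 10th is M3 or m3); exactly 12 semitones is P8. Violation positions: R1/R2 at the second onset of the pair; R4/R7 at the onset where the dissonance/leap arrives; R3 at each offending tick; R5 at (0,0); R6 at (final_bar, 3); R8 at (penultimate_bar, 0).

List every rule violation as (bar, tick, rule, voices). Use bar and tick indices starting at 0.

bar 0: v0=F3 v1=F4 v2=A4 downbeat M3
bar 1: v0=E3 v1=B3 v2=G4 downbeat m3
bar 2: v0=C3 v1=A3 v2=E4 downbeat M3
bar 3: v0=E3 v1=E4 v2=E4 downbeat P8
bar 4: v0=G3 v1=B3 v2=B4 downbeat M3
bar 5: v0=F3 v1=E4 v2=F4 downbeat P8
bar 6: v0=E3 v1=C4 v2=E4 downbeat P8
bar 7: v0=F3 v1=F4 v2=A4 downbeat M3
  -> R5 @ bar 0 tick 0 v(0, 2): opens on M3
  -> R2 @ bar 1 tick 0 v(0, 1): F3/F4 P8 -> E3/B3 P5 similar
  -> R7 @ bar 1 tick 0 v(1,): F4->B3 leap 6st
  -> R2 @ bar 2 tick 0 v(1, 2): B3/G4 m6 -> A3/E4 P5 similar
  -> R2 @ bar 3 tick 0 v(0, 1): C3/A3 M6 -> E3/E4 P8 similar
  -> R2 @ bar 5 tick 0 v(0, 2): G3/B4 M3 -> F3/F4 P8 similar
  -> R4 @ bar 5 tick 0 v(0, 1): F3/E4 M7 untreated
  -> R7 @ bar 5 tick 0 v(2,): B4->F4 leap 6st
  -> R1 @ bar 6 tick 0 v(0, 2): F3/F4 P8 -> E3/E4 P8 similar
  -> R8 @ bar 6 tick 0 v(0, 2): penult P8 not 3rd/6th
  -> R2 @ bar 7 tick 0 v(0, 1): E3/C4 m6 -> F3/F4 P8 similar
  -> R6 @ bar 7 tick 3 v(0, 2): closes on M3

(0, 0, R5, (0, 2))
(1, 0, R2, (0, 1))
(1, 0, R7, (1,))
(2, 0, R2, (1, 2))
(3, 0, R2, (0, 1))
(5, 0, R2, (0, 2))
(5, 0, R4, (0, 1))
(5, 0, R7, (2,))
(6, 0, R1, (0, 2))
(6, 0, R8, (0, 2))
(7, 0, R2, (0, 1))
(7, 3, R6, (0, 2))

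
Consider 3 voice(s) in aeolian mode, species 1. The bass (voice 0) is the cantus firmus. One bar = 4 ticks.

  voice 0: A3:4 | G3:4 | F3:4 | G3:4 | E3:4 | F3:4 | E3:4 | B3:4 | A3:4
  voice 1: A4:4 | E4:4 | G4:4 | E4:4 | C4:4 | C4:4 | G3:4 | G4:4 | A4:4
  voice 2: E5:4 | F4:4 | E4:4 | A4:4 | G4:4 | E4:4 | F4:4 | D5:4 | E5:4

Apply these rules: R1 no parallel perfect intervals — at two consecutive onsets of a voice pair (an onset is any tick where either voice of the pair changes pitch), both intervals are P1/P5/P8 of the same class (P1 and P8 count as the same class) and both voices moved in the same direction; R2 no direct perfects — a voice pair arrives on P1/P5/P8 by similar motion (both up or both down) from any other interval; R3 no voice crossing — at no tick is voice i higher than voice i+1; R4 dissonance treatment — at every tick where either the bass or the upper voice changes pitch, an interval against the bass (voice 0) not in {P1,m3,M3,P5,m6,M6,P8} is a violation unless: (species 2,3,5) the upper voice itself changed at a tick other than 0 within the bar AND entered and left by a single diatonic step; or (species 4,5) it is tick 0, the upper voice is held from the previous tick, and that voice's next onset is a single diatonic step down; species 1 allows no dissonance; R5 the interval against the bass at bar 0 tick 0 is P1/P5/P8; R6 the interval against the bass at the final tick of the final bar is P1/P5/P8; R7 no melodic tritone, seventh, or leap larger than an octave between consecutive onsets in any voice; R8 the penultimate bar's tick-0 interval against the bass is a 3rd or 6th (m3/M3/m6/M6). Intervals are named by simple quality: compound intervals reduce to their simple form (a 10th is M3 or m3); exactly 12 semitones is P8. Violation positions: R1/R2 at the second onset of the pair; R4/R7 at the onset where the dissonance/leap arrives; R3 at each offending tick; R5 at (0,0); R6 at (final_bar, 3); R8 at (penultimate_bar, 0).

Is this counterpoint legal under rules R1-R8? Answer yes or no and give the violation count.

No (14 violations)

bar 0: v0=A3 v1=A4 v2=E5 (P5)
bar 1: v0=G3 v1=E4 v2=F4 (m7)
bar 2: v0=F3 v1=G4 v2=E4 (M7)
bar 3: v0=G3 v1=E4 v2=A4 (M2)
bar 4: v0=E3 v1=C4 v2=G4 (m3)
bar 5: v0=F3 v1=C4 v2=E4 (M7)
bar 6: v0=E3 v1=G3 v2=F4 (m2)
bar 7: v0=B3 v1=G4 v2=D5 (m3)
bar 8: v0=A3 v1=A4 v2=E5 (P5)
  R4 @ bar1.0: G3/F4 m7 untreated
  R7 @ bar1.0: E5->F4 leap 11st
  R3 @ bar2.0: G4 above E4
  R4 @ bar2.0: F3/G4 M2 untreated
  R4 @ bar2.0: F3/E4 M7 untreated
  R3 @ bar2.1: G4 above E4
  R3 @ bar2.2: G4 above E4
  R3 @ bar2.3: G4 above E4
  R4 @ bar3.0: G3/A4 M2 untreated
  R2 @ bar4.0: E4/A4 P4 -> C4/G4 P5 similar
  R4 @ bar5.0: F3/E4 M7 untreated
  R4 @ bar6.0: E3/F4 m2 untreated
  R2 @ bar7.0: G3/F4 m7 -> G4/D5 P5 similar
  R1 @ bar8.0: G4/D5 P5 -> A4/E5 P5 similar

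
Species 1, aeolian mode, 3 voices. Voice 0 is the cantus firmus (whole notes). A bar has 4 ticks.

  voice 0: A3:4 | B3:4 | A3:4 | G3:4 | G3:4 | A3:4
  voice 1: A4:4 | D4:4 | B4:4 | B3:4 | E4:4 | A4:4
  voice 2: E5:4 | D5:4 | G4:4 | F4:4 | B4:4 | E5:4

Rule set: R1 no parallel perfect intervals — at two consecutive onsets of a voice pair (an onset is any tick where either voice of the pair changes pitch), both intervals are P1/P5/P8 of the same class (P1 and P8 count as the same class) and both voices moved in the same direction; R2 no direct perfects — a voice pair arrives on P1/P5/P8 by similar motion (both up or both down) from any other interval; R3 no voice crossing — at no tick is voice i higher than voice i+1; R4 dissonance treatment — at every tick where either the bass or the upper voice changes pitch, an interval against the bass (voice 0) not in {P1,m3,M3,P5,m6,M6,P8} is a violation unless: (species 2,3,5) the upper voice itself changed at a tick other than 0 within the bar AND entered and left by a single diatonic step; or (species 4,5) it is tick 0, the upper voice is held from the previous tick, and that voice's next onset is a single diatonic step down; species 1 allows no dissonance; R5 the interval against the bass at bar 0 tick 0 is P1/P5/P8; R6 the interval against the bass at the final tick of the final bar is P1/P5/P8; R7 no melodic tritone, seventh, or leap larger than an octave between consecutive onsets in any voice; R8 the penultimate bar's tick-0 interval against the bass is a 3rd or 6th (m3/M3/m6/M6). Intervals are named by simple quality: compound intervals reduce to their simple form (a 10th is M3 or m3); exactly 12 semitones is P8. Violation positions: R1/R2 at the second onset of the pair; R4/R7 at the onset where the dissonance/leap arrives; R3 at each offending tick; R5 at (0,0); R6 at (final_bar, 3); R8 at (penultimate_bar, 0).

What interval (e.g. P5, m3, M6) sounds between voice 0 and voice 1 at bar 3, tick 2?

M3

voice 0=G3 voice 1=B3 -> M3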